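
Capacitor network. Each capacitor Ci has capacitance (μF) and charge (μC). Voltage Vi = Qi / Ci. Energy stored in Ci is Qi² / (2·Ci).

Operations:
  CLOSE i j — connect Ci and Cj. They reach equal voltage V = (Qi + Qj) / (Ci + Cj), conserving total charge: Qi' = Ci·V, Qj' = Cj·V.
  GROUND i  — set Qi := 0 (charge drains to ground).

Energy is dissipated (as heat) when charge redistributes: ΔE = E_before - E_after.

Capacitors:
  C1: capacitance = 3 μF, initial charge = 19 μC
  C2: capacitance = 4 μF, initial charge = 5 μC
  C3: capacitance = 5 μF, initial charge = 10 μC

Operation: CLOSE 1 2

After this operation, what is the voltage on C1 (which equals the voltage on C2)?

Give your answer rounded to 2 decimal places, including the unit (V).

Answer: 3.43 V

Derivation:
Initial: C1(3μF, Q=19μC, V=6.33V), C2(4μF, Q=5μC, V=1.25V), C3(5μF, Q=10μC, V=2.00V)
Op 1: CLOSE 1-2: Q_total=24.00, C_total=7.00, V=3.43; Q1=10.29, Q2=13.71; dissipated=22.149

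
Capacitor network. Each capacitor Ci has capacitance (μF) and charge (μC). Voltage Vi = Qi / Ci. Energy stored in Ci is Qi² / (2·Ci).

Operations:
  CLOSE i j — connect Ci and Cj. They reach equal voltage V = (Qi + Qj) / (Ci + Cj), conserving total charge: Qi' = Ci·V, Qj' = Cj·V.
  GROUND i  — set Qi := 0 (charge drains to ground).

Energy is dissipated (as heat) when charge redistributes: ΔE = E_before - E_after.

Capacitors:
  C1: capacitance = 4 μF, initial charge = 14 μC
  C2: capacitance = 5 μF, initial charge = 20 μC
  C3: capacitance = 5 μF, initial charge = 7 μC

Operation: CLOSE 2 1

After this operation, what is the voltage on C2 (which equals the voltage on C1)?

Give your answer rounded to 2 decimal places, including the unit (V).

Initial: C1(4μF, Q=14μC, V=3.50V), C2(5μF, Q=20μC, V=4.00V), C3(5μF, Q=7μC, V=1.40V)
Op 1: CLOSE 2-1: Q_total=34.00, C_total=9.00, V=3.78; Q2=18.89, Q1=15.11; dissipated=0.278

Answer: 3.78 V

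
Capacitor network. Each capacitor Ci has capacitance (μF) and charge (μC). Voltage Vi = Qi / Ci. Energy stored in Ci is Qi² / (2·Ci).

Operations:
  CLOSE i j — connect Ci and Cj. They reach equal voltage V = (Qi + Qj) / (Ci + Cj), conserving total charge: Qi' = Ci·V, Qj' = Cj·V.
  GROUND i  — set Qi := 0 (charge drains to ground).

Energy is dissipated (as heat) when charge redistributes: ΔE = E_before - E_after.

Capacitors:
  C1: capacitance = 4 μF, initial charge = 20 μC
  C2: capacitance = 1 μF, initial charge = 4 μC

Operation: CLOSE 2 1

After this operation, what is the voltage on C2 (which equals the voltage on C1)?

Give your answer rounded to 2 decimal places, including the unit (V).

Answer: 4.80 V

Derivation:
Initial: C1(4μF, Q=20μC, V=5.00V), C2(1μF, Q=4μC, V=4.00V)
Op 1: CLOSE 2-1: Q_total=24.00, C_total=5.00, V=4.80; Q2=4.80, Q1=19.20; dissipated=0.400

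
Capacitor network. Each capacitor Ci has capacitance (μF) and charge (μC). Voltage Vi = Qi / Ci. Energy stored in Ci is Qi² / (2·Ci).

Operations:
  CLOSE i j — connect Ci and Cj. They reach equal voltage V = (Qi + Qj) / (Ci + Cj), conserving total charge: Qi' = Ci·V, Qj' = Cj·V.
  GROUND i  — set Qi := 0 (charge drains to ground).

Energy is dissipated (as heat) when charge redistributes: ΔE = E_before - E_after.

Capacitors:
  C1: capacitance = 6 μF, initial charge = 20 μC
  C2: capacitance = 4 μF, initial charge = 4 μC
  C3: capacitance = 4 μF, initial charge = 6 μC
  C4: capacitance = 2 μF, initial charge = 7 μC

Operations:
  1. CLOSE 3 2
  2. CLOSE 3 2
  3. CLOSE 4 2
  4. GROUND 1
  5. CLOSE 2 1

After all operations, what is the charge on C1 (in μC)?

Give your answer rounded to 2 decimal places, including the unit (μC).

Initial: C1(6μF, Q=20μC, V=3.33V), C2(4μF, Q=4μC, V=1.00V), C3(4μF, Q=6μC, V=1.50V), C4(2μF, Q=7μC, V=3.50V)
Op 1: CLOSE 3-2: Q_total=10.00, C_total=8.00, V=1.25; Q3=5.00, Q2=5.00; dissipated=0.250
Op 2: CLOSE 3-2: Q_total=10.00, C_total=8.00, V=1.25; Q3=5.00, Q2=5.00; dissipated=0.000
Op 3: CLOSE 4-2: Q_total=12.00, C_total=6.00, V=2.00; Q4=4.00, Q2=8.00; dissipated=3.375
Op 4: GROUND 1: Q1=0; energy lost=33.333
Op 5: CLOSE 2-1: Q_total=8.00, C_total=10.00, V=0.80; Q2=3.20, Q1=4.80; dissipated=4.800
Final charges: Q1=4.80, Q2=3.20, Q3=5.00, Q4=4.00

Answer: 4.80 μC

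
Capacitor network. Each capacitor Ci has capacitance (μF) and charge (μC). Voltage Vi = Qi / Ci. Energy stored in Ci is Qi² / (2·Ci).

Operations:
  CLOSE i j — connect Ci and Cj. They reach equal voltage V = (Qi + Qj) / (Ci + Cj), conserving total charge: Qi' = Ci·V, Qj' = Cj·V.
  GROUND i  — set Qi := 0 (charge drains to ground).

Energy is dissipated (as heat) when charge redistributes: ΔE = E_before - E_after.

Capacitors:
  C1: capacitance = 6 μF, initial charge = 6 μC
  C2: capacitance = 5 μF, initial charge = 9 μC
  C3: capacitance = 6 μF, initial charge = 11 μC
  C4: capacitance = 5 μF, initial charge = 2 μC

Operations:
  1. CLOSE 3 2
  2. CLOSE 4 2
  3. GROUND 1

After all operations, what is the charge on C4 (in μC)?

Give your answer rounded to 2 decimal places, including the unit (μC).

Answer: 5.55 μC

Derivation:
Initial: C1(6μF, Q=6μC, V=1.00V), C2(5μF, Q=9μC, V=1.80V), C3(6μF, Q=11μC, V=1.83V), C4(5μF, Q=2μC, V=0.40V)
Op 1: CLOSE 3-2: Q_total=20.00, C_total=11.00, V=1.82; Q3=10.91, Q2=9.09; dissipated=0.002
Op 2: CLOSE 4-2: Q_total=11.09, C_total=10.00, V=1.11; Q4=5.55, Q2=5.55; dissipated=2.514
Op 3: GROUND 1: Q1=0; energy lost=3.000
Final charges: Q1=0.00, Q2=5.55, Q3=10.91, Q4=5.55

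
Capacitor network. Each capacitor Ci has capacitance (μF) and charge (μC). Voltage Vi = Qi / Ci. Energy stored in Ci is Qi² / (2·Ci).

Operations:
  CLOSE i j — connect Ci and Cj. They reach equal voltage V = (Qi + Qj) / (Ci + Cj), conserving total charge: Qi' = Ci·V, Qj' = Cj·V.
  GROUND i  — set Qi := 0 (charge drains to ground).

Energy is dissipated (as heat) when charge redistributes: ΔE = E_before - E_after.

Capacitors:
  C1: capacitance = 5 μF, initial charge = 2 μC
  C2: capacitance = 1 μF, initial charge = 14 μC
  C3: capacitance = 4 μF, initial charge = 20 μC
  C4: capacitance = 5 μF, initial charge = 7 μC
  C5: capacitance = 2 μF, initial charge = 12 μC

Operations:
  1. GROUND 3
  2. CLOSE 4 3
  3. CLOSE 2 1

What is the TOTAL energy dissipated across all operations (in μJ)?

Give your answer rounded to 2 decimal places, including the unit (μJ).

Initial: C1(5μF, Q=2μC, V=0.40V), C2(1μF, Q=14μC, V=14.00V), C3(4μF, Q=20μC, V=5.00V), C4(5μF, Q=7μC, V=1.40V), C5(2μF, Q=12μC, V=6.00V)
Op 1: GROUND 3: Q3=0; energy lost=50.000
Op 2: CLOSE 4-3: Q_total=7.00, C_total=9.00, V=0.78; Q4=3.89, Q3=3.11; dissipated=2.178
Op 3: CLOSE 2-1: Q_total=16.00, C_total=6.00, V=2.67; Q2=2.67, Q1=13.33; dissipated=77.067
Total dissipated: 129.244 μJ

Answer: 129.24 μJ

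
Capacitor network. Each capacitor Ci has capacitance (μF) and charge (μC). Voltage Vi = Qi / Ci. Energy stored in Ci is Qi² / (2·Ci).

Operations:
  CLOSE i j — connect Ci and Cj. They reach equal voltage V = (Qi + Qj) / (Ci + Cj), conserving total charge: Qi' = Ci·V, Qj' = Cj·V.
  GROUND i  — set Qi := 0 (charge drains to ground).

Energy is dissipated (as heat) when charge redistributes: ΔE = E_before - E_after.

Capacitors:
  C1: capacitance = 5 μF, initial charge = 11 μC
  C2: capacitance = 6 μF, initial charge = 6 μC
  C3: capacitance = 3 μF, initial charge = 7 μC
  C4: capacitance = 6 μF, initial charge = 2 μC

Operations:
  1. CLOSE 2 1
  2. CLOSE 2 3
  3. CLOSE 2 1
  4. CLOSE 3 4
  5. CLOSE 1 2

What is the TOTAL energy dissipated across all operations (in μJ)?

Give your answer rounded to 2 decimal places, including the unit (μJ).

Initial: C1(5μF, Q=11μC, V=2.20V), C2(6μF, Q=6μC, V=1.00V), C3(3μF, Q=7μC, V=2.33V), C4(6μF, Q=2μC, V=0.33V)
Op 1: CLOSE 2-1: Q_total=17.00, C_total=11.00, V=1.55; Q2=9.27, Q1=7.73; dissipated=1.964
Op 2: CLOSE 2-3: Q_total=16.27, C_total=9.00, V=1.81; Q2=10.85, Q3=5.42; dissipated=0.621
Op 3: CLOSE 2-1: Q_total=18.58, C_total=11.00, V=1.69; Q2=10.13, Q1=8.44; dissipated=0.094
Op 4: CLOSE 3-4: Q_total=7.42, C_total=9.00, V=0.82; Q3=2.47, Q4=4.95; dissipated=2.175
Op 5: CLOSE 1-2: Q_total=18.58, C_total=11.00, V=1.69; Q1=8.44, Q2=10.13; dissipated=0.000
Total dissipated: 4.853 μJ

Answer: 4.85 μJ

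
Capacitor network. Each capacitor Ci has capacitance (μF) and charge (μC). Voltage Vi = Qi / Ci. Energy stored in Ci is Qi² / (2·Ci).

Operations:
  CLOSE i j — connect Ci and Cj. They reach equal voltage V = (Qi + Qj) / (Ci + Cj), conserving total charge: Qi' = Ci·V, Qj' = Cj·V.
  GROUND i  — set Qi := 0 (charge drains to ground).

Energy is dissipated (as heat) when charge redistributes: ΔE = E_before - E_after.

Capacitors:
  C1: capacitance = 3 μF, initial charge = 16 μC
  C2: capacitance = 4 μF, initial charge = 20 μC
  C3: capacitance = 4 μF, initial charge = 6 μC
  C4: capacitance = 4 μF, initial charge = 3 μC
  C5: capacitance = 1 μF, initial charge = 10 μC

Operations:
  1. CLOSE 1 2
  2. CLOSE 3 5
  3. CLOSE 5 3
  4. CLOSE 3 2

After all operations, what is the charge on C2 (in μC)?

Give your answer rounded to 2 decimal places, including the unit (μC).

Initial: C1(3μF, Q=16μC, V=5.33V), C2(4μF, Q=20μC, V=5.00V), C3(4μF, Q=6μC, V=1.50V), C4(4μF, Q=3μC, V=0.75V), C5(1μF, Q=10μC, V=10.00V)
Op 1: CLOSE 1-2: Q_total=36.00, C_total=7.00, V=5.14; Q1=15.43, Q2=20.57; dissipated=0.095
Op 2: CLOSE 3-5: Q_total=16.00, C_total=5.00, V=3.20; Q3=12.80, Q5=3.20; dissipated=28.900
Op 3: CLOSE 5-3: Q_total=16.00, C_total=5.00, V=3.20; Q5=3.20, Q3=12.80; dissipated=0.000
Op 4: CLOSE 3-2: Q_total=33.37, C_total=8.00, V=4.17; Q3=16.69, Q2=16.69; dissipated=3.775
Final charges: Q1=15.43, Q2=16.69, Q3=16.69, Q4=3.00, Q5=3.20

Answer: 16.69 μC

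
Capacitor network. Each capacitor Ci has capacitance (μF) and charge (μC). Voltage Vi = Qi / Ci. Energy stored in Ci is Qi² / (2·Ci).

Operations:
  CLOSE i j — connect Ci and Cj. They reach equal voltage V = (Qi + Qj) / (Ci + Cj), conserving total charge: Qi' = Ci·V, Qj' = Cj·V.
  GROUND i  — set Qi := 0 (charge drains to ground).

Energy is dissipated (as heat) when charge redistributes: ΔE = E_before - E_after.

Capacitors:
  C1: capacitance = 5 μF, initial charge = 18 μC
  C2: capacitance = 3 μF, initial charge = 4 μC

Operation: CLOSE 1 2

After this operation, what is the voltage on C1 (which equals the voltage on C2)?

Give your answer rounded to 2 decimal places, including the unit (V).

Answer: 2.75 V

Derivation:
Initial: C1(5μF, Q=18μC, V=3.60V), C2(3μF, Q=4μC, V=1.33V)
Op 1: CLOSE 1-2: Q_total=22.00, C_total=8.00, V=2.75; Q1=13.75, Q2=8.25; dissipated=4.817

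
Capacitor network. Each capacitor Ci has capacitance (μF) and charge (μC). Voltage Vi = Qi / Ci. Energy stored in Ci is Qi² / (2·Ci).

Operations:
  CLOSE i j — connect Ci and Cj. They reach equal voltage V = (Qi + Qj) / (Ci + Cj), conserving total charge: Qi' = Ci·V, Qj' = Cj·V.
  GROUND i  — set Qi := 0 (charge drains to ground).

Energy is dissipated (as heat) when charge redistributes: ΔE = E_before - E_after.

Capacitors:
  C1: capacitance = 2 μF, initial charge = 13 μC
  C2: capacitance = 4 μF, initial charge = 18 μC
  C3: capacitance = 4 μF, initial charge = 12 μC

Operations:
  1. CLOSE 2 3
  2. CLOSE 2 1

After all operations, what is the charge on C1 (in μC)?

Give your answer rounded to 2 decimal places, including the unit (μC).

Answer: 9.33 μC

Derivation:
Initial: C1(2μF, Q=13μC, V=6.50V), C2(4μF, Q=18μC, V=4.50V), C3(4μF, Q=12μC, V=3.00V)
Op 1: CLOSE 2-3: Q_total=30.00, C_total=8.00, V=3.75; Q2=15.00, Q3=15.00; dissipated=2.250
Op 2: CLOSE 2-1: Q_total=28.00, C_total=6.00, V=4.67; Q2=18.67, Q1=9.33; dissipated=5.042
Final charges: Q1=9.33, Q2=18.67, Q3=15.00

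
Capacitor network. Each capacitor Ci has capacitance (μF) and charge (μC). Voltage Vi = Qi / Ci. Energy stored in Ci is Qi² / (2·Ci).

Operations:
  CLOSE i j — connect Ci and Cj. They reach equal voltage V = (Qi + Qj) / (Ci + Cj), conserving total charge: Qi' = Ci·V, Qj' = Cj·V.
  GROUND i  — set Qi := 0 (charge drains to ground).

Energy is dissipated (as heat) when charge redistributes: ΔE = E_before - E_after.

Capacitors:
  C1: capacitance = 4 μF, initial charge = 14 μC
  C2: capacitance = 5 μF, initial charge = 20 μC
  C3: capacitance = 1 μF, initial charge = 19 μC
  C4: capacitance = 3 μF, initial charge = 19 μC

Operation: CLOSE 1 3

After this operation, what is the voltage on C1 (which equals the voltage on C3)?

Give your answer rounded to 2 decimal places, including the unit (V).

Answer: 6.60 V

Derivation:
Initial: C1(4μF, Q=14μC, V=3.50V), C2(5μF, Q=20μC, V=4.00V), C3(1μF, Q=19μC, V=19.00V), C4(3μF, Q=19μC, V=6.33V)
Op 1: CLOSE 1-3: Q_total=33.00, C_total=5.00, V=6.60; Q1=26.40, Q3=6.60; dissipated=96.100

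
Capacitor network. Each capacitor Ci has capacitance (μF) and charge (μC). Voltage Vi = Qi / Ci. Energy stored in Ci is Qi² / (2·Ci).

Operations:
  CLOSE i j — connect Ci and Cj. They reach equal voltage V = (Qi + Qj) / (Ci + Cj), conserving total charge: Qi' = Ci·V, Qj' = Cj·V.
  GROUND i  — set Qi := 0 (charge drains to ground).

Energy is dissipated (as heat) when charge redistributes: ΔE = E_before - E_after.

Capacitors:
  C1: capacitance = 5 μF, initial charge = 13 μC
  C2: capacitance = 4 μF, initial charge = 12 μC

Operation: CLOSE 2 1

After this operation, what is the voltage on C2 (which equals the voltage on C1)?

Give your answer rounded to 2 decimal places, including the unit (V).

Initial: C1(5μF, Q=13μC, V=2.60V), C2(4μF, Q=12μC, V=3.00V)
Op 1: CLOSE 2-1: Q_total=25.00, C_total=9.00, V=2.78; Q2=11.11, Q1=13.89; dissipated=0.178

Answer: 2.78 V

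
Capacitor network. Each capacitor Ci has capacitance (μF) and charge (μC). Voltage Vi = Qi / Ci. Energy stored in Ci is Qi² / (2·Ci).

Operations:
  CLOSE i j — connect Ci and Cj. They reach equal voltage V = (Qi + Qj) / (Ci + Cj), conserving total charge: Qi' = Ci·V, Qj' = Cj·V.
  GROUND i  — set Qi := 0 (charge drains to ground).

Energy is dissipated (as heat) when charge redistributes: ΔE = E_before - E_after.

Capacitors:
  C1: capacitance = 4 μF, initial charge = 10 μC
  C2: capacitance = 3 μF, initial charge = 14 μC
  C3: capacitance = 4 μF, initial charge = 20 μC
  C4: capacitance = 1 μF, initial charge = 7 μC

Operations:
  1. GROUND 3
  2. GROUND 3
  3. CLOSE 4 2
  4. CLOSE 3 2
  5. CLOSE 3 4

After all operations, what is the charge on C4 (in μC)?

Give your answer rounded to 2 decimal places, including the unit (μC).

Initial: C1(4μF, Q=10μC, V=2.50V), C2(3μF, Q=14μC, V=4.67V), C3(4μF, Q=20μC, V=5.00V), C4(1μF, Q=7μC, V=7.00V)
Op 1: GROUND 3: Q3=0; energy lost=50.000
Op 2: GROUND 3: Q3=0; energy lost=0.000
Op 3: CLOSE 4-2: Q_total=21.00, C_total=4.00, V=5.25; Q4=5.25, Q2=15.75; dissipated=2.042
Op 4: CLOSE 3-2: Q_total=15.75, C_total=7.00, V=2.25; Q3=9.00, Q2=6.75; dissipated=23.625
Op 5: CLOSE 3-4: Q_total=14.25, C_total=5.00, V=2.85; Q3=11.40, Q4=2.85; dissipated=3.600
Final charges: Q1=10.00, Q2=6.75, Q3=11.40, Q4=2.85

Answer: 2.85 μC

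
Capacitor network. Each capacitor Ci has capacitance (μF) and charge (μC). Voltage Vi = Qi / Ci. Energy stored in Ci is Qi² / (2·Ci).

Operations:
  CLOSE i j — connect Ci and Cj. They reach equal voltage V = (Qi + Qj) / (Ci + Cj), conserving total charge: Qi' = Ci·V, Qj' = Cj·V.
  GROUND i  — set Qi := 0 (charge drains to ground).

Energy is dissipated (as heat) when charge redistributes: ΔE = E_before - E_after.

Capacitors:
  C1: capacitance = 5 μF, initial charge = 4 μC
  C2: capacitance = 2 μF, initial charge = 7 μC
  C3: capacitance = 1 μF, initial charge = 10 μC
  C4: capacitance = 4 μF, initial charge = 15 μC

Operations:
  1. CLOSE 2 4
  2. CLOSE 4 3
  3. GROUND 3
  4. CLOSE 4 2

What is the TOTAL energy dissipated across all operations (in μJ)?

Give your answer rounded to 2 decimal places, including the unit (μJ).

Initial: C1(5μF, Q=4μC, V=0.80V), C2(2μF, Q=7μC, V=3.50V), C3(1μF, Q=10μC, V=10.00V), C4(4μF, Q=15μC, V=3.75V)
Op 1: CLOSE 2-4: Q_total=22.00, C_total=6.00, V=3.67; Q2=7.33, Q4=14.67; dissipated=0.042
Op 2: CLOSE 4-3: Q_total=24.67, C_total=5.00, V=4.93; Q4=19.73, Q3=4.93; dissipated=16.044
Op 3: GROUND 3: Q3=0; energy lost=12.169
Op 4: CLOSE 4-2: Q_total=27.07, C_total=6.00, V=4.51; Q4=18.04, Q2=9.02; dissipated=1.070
Total dissipated: 29.325 μJ

Answer: 29.32 μJ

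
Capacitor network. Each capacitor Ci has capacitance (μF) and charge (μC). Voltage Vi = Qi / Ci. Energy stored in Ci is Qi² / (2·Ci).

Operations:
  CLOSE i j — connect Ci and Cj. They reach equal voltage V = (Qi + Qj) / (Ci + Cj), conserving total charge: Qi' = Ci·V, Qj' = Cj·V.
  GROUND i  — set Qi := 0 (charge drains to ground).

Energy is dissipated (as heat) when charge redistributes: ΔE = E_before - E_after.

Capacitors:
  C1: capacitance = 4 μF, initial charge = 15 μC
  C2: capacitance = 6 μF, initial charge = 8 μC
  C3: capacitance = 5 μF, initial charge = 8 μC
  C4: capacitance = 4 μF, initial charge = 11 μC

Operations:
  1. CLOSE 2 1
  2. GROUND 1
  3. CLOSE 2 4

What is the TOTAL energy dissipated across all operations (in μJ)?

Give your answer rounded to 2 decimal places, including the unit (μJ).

Initial: C1(4μF, Q=15μC, V=3.75V), C2(6μF, Q=8μC, V=1.33V), C3(5μF, Q=8μC, V=1.60V), C4(4μF, Q=11μC, V=2.75V)
Op 1: CLOSE 2-1: Q_total=23.00, C_total=10.00, V=2.30; Q2=13.80, Q1=9.20; dissipated=7.008
Op 2: GROUND 1: Q1=0; energy lost=10.580
Op 3: CLOSE 2-4: Q_total=24.80, C_total=10.00, V=2.48; Q2=14.88, Q4=9.92; dissipated=0.243
Total dissipated: 17.831 μJ

Answer: 17.83 μJ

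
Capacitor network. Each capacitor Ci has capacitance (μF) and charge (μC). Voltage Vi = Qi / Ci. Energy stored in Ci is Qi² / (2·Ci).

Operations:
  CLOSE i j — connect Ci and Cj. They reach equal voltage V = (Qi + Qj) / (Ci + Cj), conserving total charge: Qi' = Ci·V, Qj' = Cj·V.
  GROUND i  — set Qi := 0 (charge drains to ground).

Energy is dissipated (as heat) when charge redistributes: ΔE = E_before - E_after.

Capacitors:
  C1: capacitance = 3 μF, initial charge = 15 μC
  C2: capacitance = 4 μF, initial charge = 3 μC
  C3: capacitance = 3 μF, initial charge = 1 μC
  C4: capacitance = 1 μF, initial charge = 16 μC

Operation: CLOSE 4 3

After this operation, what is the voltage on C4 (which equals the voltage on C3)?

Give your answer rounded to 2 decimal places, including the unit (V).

Initial: C1(3μF, Q=15μC, V=5.00V), C2(4μF, Q=3μC, V=0.75V), C3(3μF, Q=1μC, V=0.33V), C4(1μF, Q=16μC, V=16.00V)
Op 1: CLOSE 4-3: Q_total=17.00, C_total=4.00, V=4.25; Q4=4.25, Q3=12.75; dissipated=92.042

Answer: 4.25 V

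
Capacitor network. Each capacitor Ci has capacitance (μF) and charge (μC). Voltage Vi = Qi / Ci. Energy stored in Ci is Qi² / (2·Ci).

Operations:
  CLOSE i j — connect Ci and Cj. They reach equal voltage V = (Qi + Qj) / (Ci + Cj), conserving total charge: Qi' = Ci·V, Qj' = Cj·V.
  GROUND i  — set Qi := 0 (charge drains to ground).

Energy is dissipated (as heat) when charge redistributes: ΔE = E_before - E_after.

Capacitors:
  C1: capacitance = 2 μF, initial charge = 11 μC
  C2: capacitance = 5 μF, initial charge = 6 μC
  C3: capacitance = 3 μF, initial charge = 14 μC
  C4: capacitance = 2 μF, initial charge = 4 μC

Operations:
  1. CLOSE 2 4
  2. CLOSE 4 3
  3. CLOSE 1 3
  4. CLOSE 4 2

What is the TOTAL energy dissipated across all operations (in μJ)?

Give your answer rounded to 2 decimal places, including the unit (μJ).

Answer: 12.16 μJ

Derivation:
Initial: C1(2μF, Q=11μC, V=5.50V), C2(5μF, Q=6μC, V=1.20V), C3(3μF, Q=14μC, V=4.67V), C4(2μF, Q=4μC, V=2.00V)
Op 1: CLOSE 2-4: Q_total=10.00, C_total=7.00, V=1.43; Q2=7.14, Q4=2.86; dissipated=0.457
Op 2: CLOSE 4-3: Q_total=16.86, C_total=5.00, V=3.37; Q4=6.74, Q3=10.11; dissipated=6.291
Op 3: CLOSE 1-3: Q_total=21.11, C_total=5.00, V=4.22; Q1=8.45, Q3=12.67; dissipated=2.718
Op 4: CLOSE 4-2: Q_total=13.89, C_total=7.00, V=1.98; Q4=3.97, Q2=9.92; dissipated=2.696
Total dissipated: 12.163 μJ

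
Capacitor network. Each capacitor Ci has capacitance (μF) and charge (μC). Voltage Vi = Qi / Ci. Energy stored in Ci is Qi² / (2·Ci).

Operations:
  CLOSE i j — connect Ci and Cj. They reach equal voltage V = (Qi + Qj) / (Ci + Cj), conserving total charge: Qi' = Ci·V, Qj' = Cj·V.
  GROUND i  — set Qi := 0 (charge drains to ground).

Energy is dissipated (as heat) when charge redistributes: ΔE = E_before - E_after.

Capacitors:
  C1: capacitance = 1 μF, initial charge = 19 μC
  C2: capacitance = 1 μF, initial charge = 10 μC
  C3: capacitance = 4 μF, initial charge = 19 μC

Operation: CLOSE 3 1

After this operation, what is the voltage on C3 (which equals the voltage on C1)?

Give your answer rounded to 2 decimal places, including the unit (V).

Answer: 7.60 V

Derivation:
Initial: C1(1μF, Q=19μC, V=19.00V), C2(1μF, Q=10μC, V=10.00V), C3(4μF, Q=19μC, V=4.75V)
Op 1: CLOSE 3-1: Q_total=38.00, C_total=5.00, V=7.60; Q3=30.40, Q1=7.60; dissipated=81.225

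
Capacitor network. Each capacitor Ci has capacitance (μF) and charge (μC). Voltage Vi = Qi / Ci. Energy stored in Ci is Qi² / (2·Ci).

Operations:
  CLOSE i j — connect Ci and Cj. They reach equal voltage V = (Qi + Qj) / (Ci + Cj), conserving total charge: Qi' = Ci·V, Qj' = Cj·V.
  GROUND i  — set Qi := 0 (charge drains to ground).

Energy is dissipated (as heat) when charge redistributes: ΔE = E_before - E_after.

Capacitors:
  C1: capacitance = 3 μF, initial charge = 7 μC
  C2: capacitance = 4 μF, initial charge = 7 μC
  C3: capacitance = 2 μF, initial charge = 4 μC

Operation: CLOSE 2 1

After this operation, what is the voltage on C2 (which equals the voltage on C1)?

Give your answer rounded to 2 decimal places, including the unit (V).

Initial: C1(3μF, Q=7μC, V=2.33V), C2(4μF, Q=7μC, V=1.75V), C3(2μF, Q=4μC, V=2.00V)
Op 1: CLOSE 2-1: Q_total=14.00, C_total=7.00, V=2.00; Q2=8.00, Q1=6.00; dissipated=0.292

Answer: 2.00 V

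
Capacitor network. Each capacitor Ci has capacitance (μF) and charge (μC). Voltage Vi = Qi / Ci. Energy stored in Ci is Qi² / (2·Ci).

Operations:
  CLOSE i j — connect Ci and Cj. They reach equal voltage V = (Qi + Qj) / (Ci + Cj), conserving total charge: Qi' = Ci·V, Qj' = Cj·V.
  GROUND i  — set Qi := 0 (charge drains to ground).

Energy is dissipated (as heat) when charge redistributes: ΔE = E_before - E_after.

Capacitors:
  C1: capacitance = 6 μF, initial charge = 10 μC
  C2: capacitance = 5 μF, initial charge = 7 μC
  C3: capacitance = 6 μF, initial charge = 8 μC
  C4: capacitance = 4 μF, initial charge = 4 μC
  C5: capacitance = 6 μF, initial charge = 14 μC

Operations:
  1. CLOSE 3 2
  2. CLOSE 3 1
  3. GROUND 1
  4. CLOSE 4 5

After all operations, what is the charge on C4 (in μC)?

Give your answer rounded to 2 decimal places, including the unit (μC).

Initial: C1(6μF, Q=10μC, V=1.67V), C2(5μF, Q=7μC, V=1.40V), C3(6μF, Q=8μC, V=1.33V), C4(4μF, Q=4μC, V=1.00V), C5(6μF, Q=14μC, V=2.33V)
Op 1: CLOSE 3-2: Q_total=15.00, C_total=11.00, V=1.36; Q3=8.18, Q2=6.82; dissipated=0.006
Op 2: CLOSE 3-1: Q_total=18.18, C_total=12.00, V=1.52; Q3=9.09, Q1=9.09; dissipated=0.138
Op 3: GROUND 1: Q1=0; energy lost=6.887
Op 4: CLOSE 4-5: Q_total=18.00, C_total=10.00, V=1.80; Q4=7.20, Q5=10.80; dissipated=2.133
Final charges: Q1=0.00, Q2=6.82, Q3=9.09, Q4=7.20, Q5=10.80

Answer: 7.20 μC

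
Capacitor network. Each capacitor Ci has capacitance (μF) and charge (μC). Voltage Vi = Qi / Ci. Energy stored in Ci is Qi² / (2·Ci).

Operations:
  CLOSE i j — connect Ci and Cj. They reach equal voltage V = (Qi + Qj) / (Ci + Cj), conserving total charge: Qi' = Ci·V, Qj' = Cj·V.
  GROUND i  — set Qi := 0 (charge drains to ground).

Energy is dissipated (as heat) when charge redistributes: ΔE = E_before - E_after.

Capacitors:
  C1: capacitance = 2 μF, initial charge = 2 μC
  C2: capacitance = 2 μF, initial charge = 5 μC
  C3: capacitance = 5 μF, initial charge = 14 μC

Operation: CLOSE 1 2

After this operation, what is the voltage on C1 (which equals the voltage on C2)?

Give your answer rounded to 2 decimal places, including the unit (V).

Answer: 1.75 V

Derivation:
Initial: C1(2μF, Q=2μC, V=1.00V), C2(2μF, Q=5μC, V=2.50V), C3(5μF, Q=14μC, V=2.80V)
Op 1: CLOSE 1-2: Q_total=7.00, C_total=4.00, V=1.75; Q1=3.50, Q2=3.50; dissipated=1.125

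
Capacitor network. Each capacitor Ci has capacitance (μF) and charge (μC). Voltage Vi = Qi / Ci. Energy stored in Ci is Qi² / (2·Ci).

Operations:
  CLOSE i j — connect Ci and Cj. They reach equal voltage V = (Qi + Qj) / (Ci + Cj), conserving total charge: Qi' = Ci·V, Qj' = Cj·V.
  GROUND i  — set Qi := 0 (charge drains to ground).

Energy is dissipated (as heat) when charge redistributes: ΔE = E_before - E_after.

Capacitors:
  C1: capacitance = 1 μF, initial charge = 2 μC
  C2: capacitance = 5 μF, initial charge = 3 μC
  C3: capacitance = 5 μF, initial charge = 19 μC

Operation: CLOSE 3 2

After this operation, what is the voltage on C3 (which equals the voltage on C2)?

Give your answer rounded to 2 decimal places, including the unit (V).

Answer: 2.20 V

Derivation:
Initial: C1(1μF, Q=2μC, V=2.00V), C2(5μF, Q=3μC, V=0.60V), C3(5μF, Q=19μC, V=3.80V)
Op 1: CLOSE 3-2: Q_total=22.00, C_total=10.00, V=2.20; Q3=11.00, Q2=11.00; dissipated=12.800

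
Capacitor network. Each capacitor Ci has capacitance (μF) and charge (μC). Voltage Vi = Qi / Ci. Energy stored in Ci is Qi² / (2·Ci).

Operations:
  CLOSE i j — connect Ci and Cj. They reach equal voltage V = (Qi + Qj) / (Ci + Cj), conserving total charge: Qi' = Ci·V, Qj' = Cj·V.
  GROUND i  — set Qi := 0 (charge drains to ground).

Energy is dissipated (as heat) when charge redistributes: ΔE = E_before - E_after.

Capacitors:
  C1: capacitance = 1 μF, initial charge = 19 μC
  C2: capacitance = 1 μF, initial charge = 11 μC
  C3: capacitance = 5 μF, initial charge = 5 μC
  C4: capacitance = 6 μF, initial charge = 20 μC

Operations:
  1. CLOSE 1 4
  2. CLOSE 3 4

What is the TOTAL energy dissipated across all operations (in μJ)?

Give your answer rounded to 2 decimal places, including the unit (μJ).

Initial: C1(1μF, Q=19μC, V=19.00V), C2(1μF, Q=11μC, V=11.00V), C3(5μF, Q=5μC, V=1.00V), C4(6μF, Q=20μC, V=3.33V)
Op 1: CLOSE 1-4: Q_total=39.00, C_total=7.00, V=5.57; Q1=5.57, Q4=33.43; dissipated=105.190
Op 2: CLOSE 3-4: Q_total=38.43, C_total=11.00, V=3.49; Q3=17.47, Q4=20.96; dissipated=28.497
Total dissipated: 133.688 μJ

Answer: 133.69 μJ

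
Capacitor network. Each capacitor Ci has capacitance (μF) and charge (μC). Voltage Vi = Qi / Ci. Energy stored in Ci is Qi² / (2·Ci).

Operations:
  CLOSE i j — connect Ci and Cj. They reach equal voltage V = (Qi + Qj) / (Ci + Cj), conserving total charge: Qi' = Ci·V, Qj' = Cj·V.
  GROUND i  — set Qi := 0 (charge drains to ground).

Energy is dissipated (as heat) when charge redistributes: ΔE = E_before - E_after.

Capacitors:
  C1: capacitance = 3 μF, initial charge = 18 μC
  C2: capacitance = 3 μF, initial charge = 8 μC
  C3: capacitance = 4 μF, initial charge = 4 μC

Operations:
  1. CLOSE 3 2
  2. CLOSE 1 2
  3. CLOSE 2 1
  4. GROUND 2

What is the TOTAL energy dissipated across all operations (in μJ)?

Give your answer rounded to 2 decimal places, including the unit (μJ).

Answer: 38.47 μJ

Derivation:
Initial: C1(3μF, Q=18μC, V=6.00V), C2(3μF, Q=8μC, V=2.67V), C3(4μF, Q=4μC, V=1.00V)
Op 1: CLOSE 3-2: Q_total=12.00, C_total=7.00, V=1.71; Q3=6.86, Q2=5.14; dissipated=2.381
Op 2: CLOSE 1-2: Q_total=23.14, C_total=6.00, V=3.86; Q1=11.57, Q2=11.57; dissipated=13.776
Op 3: CLOSE 2-1: Q_total=23.14, C_total=6.00, V=3.86; Q2=11.57, Q1=11.57; dissipated=0.000
Op 4: GROUND 2: Q2=0; energy lost=22.316
Total dissipated: 38.473 μJ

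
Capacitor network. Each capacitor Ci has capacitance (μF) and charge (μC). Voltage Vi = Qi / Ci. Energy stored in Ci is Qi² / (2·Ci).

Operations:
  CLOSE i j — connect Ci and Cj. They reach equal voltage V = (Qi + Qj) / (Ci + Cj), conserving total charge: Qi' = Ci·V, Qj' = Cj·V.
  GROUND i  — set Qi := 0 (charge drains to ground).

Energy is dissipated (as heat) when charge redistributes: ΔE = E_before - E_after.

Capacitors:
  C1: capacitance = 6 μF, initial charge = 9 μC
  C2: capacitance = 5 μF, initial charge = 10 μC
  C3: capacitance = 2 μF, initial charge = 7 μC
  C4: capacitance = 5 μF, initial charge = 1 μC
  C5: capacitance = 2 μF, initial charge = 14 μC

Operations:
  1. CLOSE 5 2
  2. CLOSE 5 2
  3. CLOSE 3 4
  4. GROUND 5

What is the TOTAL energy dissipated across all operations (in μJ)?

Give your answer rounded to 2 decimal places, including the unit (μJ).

Initial: C1(6μF, Q=9μC, V=1.50V), C2(5μF, Q=10μC, V=2.00V), C3(2μF, Q=7μC, V=3.50V), C4(5μF, Q=1μC, V=0.20V), C5(2μF, Q=14μC, V=7.00V)
Op 1: CLOSE 5-2: Q_total=24.00, C_total=7.00, V=3.43; Q5=6.86, Q2=17.14; dissipated=17.857
Op 2: CLOSE 5-2: Q_total=24.00, C_total=7.00, V=3.43; Q5=6.86, Q2=17.14; dissipated=0.000
Op 3: CLOSE 3-4: Q_total=8.00, C_total=7.00, V=1.14; Q3=2.29, Q4=5.71; dissipated=7.779
Op 4: GROUND 5: Q5=0; energy lost=11.755
Total dissipated: 37.391 μJ

Answer: 37.39 μJ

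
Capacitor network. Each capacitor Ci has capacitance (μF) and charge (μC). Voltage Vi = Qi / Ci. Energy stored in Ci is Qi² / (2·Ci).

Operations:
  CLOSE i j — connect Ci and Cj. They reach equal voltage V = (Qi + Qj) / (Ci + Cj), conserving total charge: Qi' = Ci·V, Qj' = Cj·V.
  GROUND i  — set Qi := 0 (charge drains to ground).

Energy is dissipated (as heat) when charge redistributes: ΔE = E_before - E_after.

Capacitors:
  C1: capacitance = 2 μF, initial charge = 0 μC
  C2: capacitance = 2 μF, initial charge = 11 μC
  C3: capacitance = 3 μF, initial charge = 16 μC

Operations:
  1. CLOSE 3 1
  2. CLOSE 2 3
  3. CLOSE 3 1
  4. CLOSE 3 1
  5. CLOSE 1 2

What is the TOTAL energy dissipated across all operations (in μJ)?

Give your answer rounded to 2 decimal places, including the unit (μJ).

Initial: C1(2μF, Q=0μC, V=0.00V), C2(2μF, Q=11μC, V=5.50V), C3(3μF, Q=16μC, V=5.33V)
Op 1: CLOSE 3-1: Q_total=16.00, C_total=5.00, V=3.20; Q3=9.60, Q1=6.40; dissipated=17.067
Op 2: CLOSE 2-3: Q_total=20.60, C_total=5.00, V=4.12; Q2=8.24, Q3=12.36; dissipated=3.174
Op 3: CLOSE 3-1: Q_total=18.76, C_total=5.00, V=3.75; Q3=11.26, Q1=7.50; dissipated=0.508
Op 4: CLOSE 3-1: Q_total=18.76, C_total=5.00, V=3.75; Q3=11.26, Q1=7.50; dissipated=0.000
Op 5: CLOSE 1-2: Q_total=15.74, C_total=4.00, V=3.94; Q1=7.87, Q2=7.87; dissipated=0.068
Total dissipated: 20.816 μJ

Answer: 20.82 μJ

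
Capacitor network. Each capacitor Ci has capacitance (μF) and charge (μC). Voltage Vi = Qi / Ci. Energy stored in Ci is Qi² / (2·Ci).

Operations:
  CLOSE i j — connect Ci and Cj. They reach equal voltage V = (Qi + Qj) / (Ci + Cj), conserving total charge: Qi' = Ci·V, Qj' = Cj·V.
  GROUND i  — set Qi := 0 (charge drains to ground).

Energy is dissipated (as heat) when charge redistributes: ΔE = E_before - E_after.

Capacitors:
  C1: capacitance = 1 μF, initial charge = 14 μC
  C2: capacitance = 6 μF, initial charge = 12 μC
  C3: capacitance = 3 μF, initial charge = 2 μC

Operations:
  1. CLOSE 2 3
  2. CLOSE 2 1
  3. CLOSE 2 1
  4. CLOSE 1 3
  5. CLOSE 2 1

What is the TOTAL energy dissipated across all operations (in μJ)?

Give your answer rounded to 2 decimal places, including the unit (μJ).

Answer: 70.10 μJ

Derivation:
Initial: C1(1μF, Q=14μC, V=14.00V), C2(6μF, Q=12μC, V=2.00V), C3(3μF, Q=2μC, V=0.67V)
Op 1: CLOSE 2-3: Q_total=14.00, C_total=9.00, V=1.56; Q2=9.33, Q3=4.67; dissipated=1.778
Op 2: CLOSE 2-1: Q_total=23.33, C_total=7.00, V=3.33; Q2=20.00, Q1=3.33; dissipated=66.370
Op 3: CLOSE 2-1: Q_total=23.33, C_total=7.00, V=3.33; Q2=20.00, Q1=3.33; dissipated=0.000
Op 4: CLOSE 1-3: Q_total=8.00, C_total=4.00, V=2.00; Q1=2.00, Q3=6.00; dissipated=1.185
Op 5: CLOSE 2-1: Q_total=22.00, C_total=7.00, V=3.14; Q2=18.86, Q1=3.14; dissipated=0.762
Total dissipated: 70.095 μJ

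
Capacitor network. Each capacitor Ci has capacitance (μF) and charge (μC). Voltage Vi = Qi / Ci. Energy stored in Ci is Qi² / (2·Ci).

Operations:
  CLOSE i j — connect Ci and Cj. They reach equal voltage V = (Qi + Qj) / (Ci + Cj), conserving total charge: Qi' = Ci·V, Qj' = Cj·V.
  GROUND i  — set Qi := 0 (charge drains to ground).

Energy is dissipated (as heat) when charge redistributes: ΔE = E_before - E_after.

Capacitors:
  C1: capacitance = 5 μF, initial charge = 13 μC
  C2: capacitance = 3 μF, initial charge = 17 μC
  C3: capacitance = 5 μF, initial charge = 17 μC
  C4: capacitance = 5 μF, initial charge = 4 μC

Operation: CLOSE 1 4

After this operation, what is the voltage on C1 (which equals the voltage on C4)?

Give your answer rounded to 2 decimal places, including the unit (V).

Initial: C1(5μF, Q=13μC, V=2.60V), C2(3μF, Q=17μC, V=5.67V), C3(5μF, Q=17μC, V=3.40V), C4(5μF, Q=4μC, V=0.80V)
Op 1: CLOSE 1-4: Q_total=17.00, C_total=10.00, V=1.70; Q1=8.50, Q4=8.50; dissipated=4.050

Answer: 1.70 V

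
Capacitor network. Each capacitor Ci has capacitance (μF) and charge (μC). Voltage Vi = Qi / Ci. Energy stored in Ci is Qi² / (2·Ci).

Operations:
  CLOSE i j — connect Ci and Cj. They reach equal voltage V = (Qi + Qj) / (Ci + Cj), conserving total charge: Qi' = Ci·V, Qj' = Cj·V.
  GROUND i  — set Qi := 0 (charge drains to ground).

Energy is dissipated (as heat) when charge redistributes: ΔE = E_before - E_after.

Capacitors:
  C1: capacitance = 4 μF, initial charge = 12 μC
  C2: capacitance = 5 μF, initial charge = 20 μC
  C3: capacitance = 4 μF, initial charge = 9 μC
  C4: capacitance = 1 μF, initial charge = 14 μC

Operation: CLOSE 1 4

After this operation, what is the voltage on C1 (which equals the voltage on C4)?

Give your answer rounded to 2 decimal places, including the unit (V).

Answer: 5.20 V

Derivation:
Initial: C1(4μF, Q=12μC, V=3.00V), C2(5μF, Q=20μC, V=4.00V), C3(4μF, Q=9μC, V=2.25V), C4(1μF, Q=14μC, V=14.00V)
Op 1: CLOSE 1-4: Q_total=26.00, C_total=5.00, V=5.20; Q1=20.80, Q4=5.20; dissipated=48.400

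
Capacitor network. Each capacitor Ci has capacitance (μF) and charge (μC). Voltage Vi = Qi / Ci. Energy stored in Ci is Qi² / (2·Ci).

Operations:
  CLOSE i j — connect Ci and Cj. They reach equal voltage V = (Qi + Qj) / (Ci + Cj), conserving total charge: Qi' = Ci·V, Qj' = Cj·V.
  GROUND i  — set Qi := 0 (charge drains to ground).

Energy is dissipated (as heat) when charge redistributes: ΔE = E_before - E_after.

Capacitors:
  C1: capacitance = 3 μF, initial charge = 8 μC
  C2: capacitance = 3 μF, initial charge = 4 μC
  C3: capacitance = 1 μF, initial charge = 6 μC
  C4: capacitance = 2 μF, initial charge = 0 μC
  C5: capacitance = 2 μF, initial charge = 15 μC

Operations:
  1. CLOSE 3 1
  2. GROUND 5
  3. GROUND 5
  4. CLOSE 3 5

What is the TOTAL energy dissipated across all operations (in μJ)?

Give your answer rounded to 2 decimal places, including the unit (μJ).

Answer: 64.50 μJ

Derivation:
Initial: C1(3μF, Q=8μC, V=2.67V), C2(3μF, Q=4μC, V=1.33V), C3(1μF, Q=6μC, V=6.00V), C4(2μF, Q=0μC, V=0.00V), C5(2μF, Q=15μC, V=7.50V)
Op 1: CLOSE 3-1: Q_total=14.00, C_total=4.00, V=3.50; Q3=3.50, Q1=10.50; dissipated=4.167
Op 2: GROUND 5: Q5=0; energy lost=56.250
Op 3: GROUND 5: Q5=0; energy lost=0.000
Op 4: CLOSE 3-5: Q_total=3.50, C_total=3.00, V=1.17; Q3=1.17, Q5=2.33; dissipated=4.083
Total dissipated: 64.500 μJ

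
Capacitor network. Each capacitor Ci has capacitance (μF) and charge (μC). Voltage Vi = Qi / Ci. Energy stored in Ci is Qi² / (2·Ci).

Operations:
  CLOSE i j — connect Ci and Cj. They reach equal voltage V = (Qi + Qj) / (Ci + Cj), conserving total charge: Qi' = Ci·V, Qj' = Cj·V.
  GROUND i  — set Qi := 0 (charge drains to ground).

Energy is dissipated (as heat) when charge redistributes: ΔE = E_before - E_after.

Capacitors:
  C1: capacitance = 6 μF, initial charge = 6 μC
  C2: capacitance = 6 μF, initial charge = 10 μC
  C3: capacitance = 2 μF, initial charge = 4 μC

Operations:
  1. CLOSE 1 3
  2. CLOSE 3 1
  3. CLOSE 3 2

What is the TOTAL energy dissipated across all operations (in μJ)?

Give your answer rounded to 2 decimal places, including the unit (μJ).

Answer: 0.88 μJ

Derivation:
Initial: C1(6μF, Q=6μC, V=1.00V), C2(6μF, Q=10μC, V=1.67V), C3(2μF, Q=4μC, V=2.00V)
Op 1: CLOSE 1-3: Q_total=10.00, C_total=8.00, V=1.25; Q1=7.50, Q3=2.50; dissipated=0.750
Op 2: CLOSE 3-1: Q_total=10.00, C_total=8.00, V=1.25; Q3=2.50, Q1=7.50; dissipated=0.000
Op 3: CLOSE 3-2: Q_total=12.50, C_total=8.00, V=1.56; Q3=3.12, Q2=9.38; dissipated=0.130
Total dissipated: 0.880 μJ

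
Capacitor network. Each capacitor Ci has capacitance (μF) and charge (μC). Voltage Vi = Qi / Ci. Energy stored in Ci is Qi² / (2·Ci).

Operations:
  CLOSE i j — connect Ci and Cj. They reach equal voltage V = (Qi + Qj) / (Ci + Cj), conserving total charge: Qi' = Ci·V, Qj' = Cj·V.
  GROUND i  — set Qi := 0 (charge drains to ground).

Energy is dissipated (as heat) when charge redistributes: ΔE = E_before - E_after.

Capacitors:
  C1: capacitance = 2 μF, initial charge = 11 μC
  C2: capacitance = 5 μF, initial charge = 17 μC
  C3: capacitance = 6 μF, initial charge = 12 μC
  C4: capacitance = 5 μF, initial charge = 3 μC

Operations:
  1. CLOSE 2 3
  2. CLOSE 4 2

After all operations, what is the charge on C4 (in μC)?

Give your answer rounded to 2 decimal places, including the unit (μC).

Answer: 8.09 μC

Derivation:
Initial: C1(2μF, Q=11μC, V=5.50V), C2(5μF, Q=17μC, V=3.40V), C3(6μF, Q=12μC, V=2.00V), C4(5μF, Q=3μC, V=0.60V)
Op 1: CLOSE 2-3: Q_total=29.00, C_total=11.00, V=2.64; Q2=13.18, Q3=15.82; dissipated=2.673
Op 2: CLOSE 4-2: Q_total=16.18, C_total=10.00, V=1.62; Q4=8.09, Q2=8.09; dissipated=5.183
Final charges: Q1=11.00, Q2=8.09, Q3=15.82, Q4=8.09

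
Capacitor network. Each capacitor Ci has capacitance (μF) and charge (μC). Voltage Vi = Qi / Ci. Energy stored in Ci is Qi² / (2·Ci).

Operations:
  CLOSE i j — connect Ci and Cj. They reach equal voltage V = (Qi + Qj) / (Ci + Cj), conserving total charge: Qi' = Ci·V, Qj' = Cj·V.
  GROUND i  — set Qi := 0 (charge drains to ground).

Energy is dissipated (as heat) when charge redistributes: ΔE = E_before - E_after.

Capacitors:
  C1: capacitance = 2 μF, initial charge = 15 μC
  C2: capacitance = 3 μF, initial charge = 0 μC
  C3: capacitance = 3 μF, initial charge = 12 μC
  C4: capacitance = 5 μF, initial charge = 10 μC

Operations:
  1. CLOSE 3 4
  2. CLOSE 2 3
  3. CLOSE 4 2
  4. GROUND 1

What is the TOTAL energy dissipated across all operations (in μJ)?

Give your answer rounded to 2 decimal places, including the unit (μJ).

Answer: 67.44 μJ

Derivation:
Initial: C1(2μF, Q=15μC, V=7.50V), C2(3μF, Q=0μC, V=0.00V), C3(3μF, Q=12μC, V=4.00V), C4(5μF, Q=10μC, V=2.00V)
Op 1: CLOSE 3-4: Q_total=22.00, C_total=8.00, V=2.75; Q3=8.25, Q4=13.75; dissipated=3.750
Op 2: CLOSE 2-3: Q_total=8.25, C_total=6.00, V=1.38; Q2=4.12, Q3=4.12; dissipated=5.672
Op 3: CLOSE 4-2: Q_total=17.88, C_total=8.00, V=2.23; Q4=11.17, Q2=6.70; dissipated=1.772
Op 4: GROUND 1: Q1=0; energy lost=56.250
Total dissipated: 67.444 μJ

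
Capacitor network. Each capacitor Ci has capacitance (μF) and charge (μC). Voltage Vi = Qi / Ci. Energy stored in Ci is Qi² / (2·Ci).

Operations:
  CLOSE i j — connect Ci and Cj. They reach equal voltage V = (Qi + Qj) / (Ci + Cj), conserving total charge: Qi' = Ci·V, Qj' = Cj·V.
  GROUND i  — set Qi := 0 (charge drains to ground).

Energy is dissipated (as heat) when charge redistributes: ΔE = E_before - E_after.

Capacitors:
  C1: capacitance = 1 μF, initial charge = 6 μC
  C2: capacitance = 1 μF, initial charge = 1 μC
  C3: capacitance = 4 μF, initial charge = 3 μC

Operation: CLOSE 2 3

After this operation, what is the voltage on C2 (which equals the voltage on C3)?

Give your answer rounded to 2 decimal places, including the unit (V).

Initial: C1(1μF, Q=6μC, V=6.00V), C2(1μF, Q=1μC, V=1.00V), C3(4μF, Q=3μC, V=0.75V)
Op 1: CLOSE 2-3: Q_total=4.00, C_total=5.00, V=0.80; Q2=0.80, Q3=3.20; dissipated=0.025

Answer: 0.80 V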